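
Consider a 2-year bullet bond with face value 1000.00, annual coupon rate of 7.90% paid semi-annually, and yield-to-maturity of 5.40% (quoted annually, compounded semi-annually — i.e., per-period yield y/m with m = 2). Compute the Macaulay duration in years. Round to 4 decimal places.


Coupon per period c = face * coupon_rate / m = 39.500000
Periods per year m = 2; per-period yield y/m = 0.027000
Number of cashflows N = 4
Cashflows (t years, CF_t, discount factor 1/(1+y/m)^(m*t), PV):
  t = 0.5000: CF_t = 39.500000, DF = 0.973710, PV = 38.461538
  t = 1.0000: CF_t = 39.500000, DF = 0.948111, PV = 37.450378
  t = 1.5000: CF_t = 39.500000, DF = 0.923185, PV = 36.465802
  t = 2.0000: CF_t = 1039.500000, DF = 0.898914, PV = 934.421278
Price P = sum_t PV_t = 1046.798996
Macaulay numerator sum_t t * PV_t:
  t * PV_t at t = 0.5000: 19.230769
  t * PV_t at t = 1.0000: 37.450378
  t * PV_t at t = 1.5000: 54.698702
  t * PV_t at t = 2.0000: 1868.842556
Macaulay duration D = (sum_t t * PV_t) / P = 1980.222406 / 1046.798996 = 1.891693

Answer: Macaulay duration = 1.8917 years


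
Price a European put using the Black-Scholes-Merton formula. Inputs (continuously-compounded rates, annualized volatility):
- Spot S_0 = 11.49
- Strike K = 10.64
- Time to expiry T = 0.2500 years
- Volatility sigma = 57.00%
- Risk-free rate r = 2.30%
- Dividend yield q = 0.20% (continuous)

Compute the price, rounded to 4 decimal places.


d1 = (ln(S/K) + (r - q + 0.5*sigma^2) * T) / (sigma * sqrt(T)) = 0.43059336
d2 = d1 - sigma * sqrt(T) = 0.14559336
exp(-rT) = 0.99426650; exp(-qT) = 0.99950012
P = K * exp(-rT) * N(-d2) - S_0 * exp(-qT) * N(-d1)
N(-d1) = 0.33338203; N(-d2) = 0.44212120
P = 10.6400 * 0.99426650 * 0.44212120 - 11.4900 * 0.99950012 * 0.33338203 = 0.8486

Answer: Price = 0.8486


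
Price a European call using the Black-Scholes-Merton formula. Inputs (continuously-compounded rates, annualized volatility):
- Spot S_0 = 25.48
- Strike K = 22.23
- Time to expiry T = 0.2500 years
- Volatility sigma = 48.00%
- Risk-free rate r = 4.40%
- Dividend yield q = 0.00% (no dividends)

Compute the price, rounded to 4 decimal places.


d1 = (ln(S/K) + (r - q + 0.5*sigma^2) * T) / (sigma * sqrt(T)) = 0.73437959
d2 = d1 - sigma * sqrt(T) = 0.49437959
exp(-rT) = 0.98906028; exp(-qT) = 1.00000000
C = S_0 * exp(-qT) * N(d1) - K * exp(-rT) * N(d2)
N(d1) = 0.76864129; N(d2) = 0.68948094
C = 25.4800 * 1.00000000 * 0.76864129 - 22.2300 * 0.98906028 * 0.68948094 = 4.4255

Answer: Price = 4.4255


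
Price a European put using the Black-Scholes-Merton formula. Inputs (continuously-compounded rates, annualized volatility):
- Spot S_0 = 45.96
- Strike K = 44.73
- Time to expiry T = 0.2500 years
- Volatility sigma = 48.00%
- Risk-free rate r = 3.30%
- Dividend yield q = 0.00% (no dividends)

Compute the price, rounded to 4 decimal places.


d1 = (ln(S/K) + (r - q + 0.5*sigma^2) * T) / (sigma * sqrt(T)) = 0.26740431
d2 = d1 - sigma * sqrt(T) = 0.02740431
exp(-rT) = 0.99178394; exp(-qT) = 1.00000000
P = K * exp(-rT) * N(-d2) - S_0 * exp(-qT) * N(-d1)
N(-d1) = 0.39457894; N(-d2) = 0.48906863
P = 44.7300 * 0.99178394 * 0.48906863 - 45.9600 * 1.00000000 * 0.39457894 = 3.5615

Answer: Price = 3.5615


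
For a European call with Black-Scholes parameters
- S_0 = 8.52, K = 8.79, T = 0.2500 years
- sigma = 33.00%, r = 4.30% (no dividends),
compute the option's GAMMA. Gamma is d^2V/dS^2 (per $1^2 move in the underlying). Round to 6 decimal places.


d1 = -0.0414295203; d2 = -0.2064295203
phi(d1) = 0.3986000540; exp(-qT) = 1.0000000000; exp(-rT) = 0.9893075748
Gamma = exp(-qT) * phi(d1) / (S * sigma * sqrt(T)) = 1.0000000000 * 0.3986000540 / (8.5200 * 0.3300 * 0.5000000000) = 0.283540

Answer: Gamma = 0.283540


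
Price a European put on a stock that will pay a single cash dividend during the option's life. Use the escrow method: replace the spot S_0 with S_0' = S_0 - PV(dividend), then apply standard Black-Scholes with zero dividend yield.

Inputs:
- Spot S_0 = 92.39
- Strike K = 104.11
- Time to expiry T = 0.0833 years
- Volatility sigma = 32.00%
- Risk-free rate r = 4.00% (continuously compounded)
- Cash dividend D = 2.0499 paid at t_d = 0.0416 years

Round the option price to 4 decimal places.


Answer: Price = 13.6823

Derivation:
PV(D) = D * exp(-r * t_d) = 2.0499 * 0.99833738 = 2.04649180
S_0' = S_0 - PV(D) = 92.3900 - 2.04649180 = 90.34350820
d1 = (ln(S_0'/K) + (r + sigma^2/2)*T) / (sigma*sqrt(T)) = -1.45339376
d2 = d1 - sigma*sqrt(T) = -1.54575132
exp(-rT) = 0.99667354
N(-d1) = 0.92694277; N(-d2) = 0.93891768
P = K * exp(-rT) * N(-d2) - S_0' * N(-d1) = 104.1100 * 0.99667354 * 0.93891768 - 90.34350820 * 0.92694277 = 13.6823


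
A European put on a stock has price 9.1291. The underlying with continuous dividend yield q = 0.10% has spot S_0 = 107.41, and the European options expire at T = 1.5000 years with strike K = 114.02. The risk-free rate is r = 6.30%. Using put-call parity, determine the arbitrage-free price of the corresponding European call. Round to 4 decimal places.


Answer: Call price = 12.6395

Derivation:
Put-call parity: C - P = S_0 * exp(-qT) - K * exp(-rT).
S_0 * exp(-qT) = 107.4100 * 0.99850112 = 107.24900578
K * exp(-rT) = 114.0200 * 0.90982773 = 103.73855830
C = P + S*exp(-qT) - K*exp(-rT)
C = 9.1291 + 107.24900578 - 103.73855830 = 12.6395


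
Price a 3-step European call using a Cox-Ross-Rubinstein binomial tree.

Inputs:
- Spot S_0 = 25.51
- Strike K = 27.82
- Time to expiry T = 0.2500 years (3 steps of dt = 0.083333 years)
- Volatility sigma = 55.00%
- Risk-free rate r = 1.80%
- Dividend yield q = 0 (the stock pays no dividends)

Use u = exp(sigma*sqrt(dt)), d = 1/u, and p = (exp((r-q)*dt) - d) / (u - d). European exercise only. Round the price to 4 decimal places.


Answer: Price = V(0,0) = 2.0461

Derivation:
dt = T/N = 0.083333
u = exp(sigma*sqrt(dt)) = 1.172070; d = 1/u = 0.853191
p = (exp((r-q)*dt) - d) / (u - d) = 0.465098
Discount per step: exp(-r*dt) = 0.998501
Stock lattice S(k, i) with i counting down-moves:
  k=0: S(0,0) = 25.5100
  k=1: S(1,0) = 29.8995; S(1,1) = 21.7649
  k=2: S(2,0) = 35.0443; S(2,1) = 25.5100; S(2,2) = 18.5696
  k=3: S(3,0) = 41.0744; S(3,1) = 29.8995; S(3,2) = 21.7649; S(3,3) = 15.8435
Terminal payoffs V(N, i) = max(S_T - K, 0):
  V(3,0) = 13.254377; V(3,1) = 2.079503; V(3,2) = 0.000000; V(3,3) = 0.000000
Backward induction: V(k, i) = exp(-r*dt) * [p * V(k+1, i) + (1-p) * V(k+1, i+1)].
  V(2,0) = exp(-r*dt) * [p*13.254377 + (1-p)*2.079503] = 7.266006
  V(2,1) = exp(-r*dt) * [p*2.079503 + (1-p)*0.000000] = 0.965723
  V(2,2) = exp(-r*dt) * [p*0.000000 + (1-p)*0.000000] = 0.000000
  V(1,0) = exp(-r*dt) * [p*7.266006 + (1-p)*0.965723] = 3.890131
  V(1,1) = exp(-r*dt) * [p*0.965723 + (1-p)*0.000000] = 0.448482
  V(0,0) = exp(-r*dt) * [p*3.890131 + (1-p)*0.448482] = 2.046114


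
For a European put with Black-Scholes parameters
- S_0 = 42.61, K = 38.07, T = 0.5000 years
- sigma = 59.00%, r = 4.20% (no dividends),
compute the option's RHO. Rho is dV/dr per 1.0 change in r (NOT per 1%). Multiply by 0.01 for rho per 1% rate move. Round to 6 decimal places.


d1 = 0.5289815425; d2 = 0.1117885416
phi(d1) = 0.3468547171; exp(-qT) = 1.0000000000; exp(-rT) = 0.9792189646
N(-d2) = 0.4554955365
Rho = -K*T*exp(-rT)*N(-d2) = -38.0700 * 0.5000 * 0.9792189646 * 0.4554955365 = -8.490179

Answer: Rho = -8.490179


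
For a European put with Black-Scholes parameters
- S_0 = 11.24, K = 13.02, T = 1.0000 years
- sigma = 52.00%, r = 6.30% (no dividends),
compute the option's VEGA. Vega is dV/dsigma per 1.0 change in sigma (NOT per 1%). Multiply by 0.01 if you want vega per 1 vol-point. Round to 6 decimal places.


d1 = 0.0984465532; d2 = -0.4215534468
phi(d1) = 0.3970137377; exp(-qT) = 1.0000000000; exp(-rT) = 0.9389434737
Vega = S * exp(-qT) * phi(d1) * sqrt(T) = 11.2400 * 1.0000000000 * 0.3970137377 * 1.0000000000 = 4.462434

Answer: Vega = 4.462434


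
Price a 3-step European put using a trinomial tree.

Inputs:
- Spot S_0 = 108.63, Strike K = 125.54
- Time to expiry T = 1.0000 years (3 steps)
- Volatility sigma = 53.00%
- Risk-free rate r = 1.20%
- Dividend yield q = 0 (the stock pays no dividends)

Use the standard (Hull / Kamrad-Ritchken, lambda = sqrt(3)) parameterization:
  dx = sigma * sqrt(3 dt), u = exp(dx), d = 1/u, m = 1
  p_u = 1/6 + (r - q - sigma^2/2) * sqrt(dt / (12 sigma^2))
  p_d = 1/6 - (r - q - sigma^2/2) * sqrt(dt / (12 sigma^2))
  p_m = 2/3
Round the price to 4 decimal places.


Answer: Price = V(0,0) = 32.8447

Derivation:
dt = T/N = 0.333333; dx = sigma*sqrt(3*dt) = 0.530000
u = exp(dx) = 1.698932; d = 1/u = 0.588605
p_u = 0.126274, p_m = 0.666667, p_d = 0.207060
Discount per step: exp(-r*dt) = 0.996008
Stock lattice S(k, j) with j the centered position index:
  k=0: S(0,+0) = 108.6300
  k=1: S(1,-1) = 63.9402; S(1,+0) = 108.6300; S(1,+1) = 184.5550
  k=2: S(2,-2) = 37.6355; S(2,-1) = 63.9402; S(2,+0) = 108.6300; S(2,+1) = 184.5550; S(2,+2) = 313.5465
  k=3: S(3,-3) = 22.1524; S(3,-2) = 37.6355; S(3,-1) = 63.9402; S(3,+0) = 108.6300; S(3,+1) = 184.5550; S(3,+2) = 313.5465; S(3,+3) = 532.6942
Terminal payoffs V(N, j) = max(K - S_T, 0):
  V(3,-3) = 103.387561; V(3,-2) = 87.904505; V(3,-1) = 61.599842; V(3,+0) = 16.910000; V(3,+1) = 0.000000; V(3,+2) = 0.000000; V(3,+3) = 0.000000
Backward induction: V(k, j) = exp(-r*dt) * [p_u * V(k+1, j+1) + p_m * V(k+1, j) + p_d * V(k+1, j-1)]
  V(2,-2) = exp(-r*dt) * [p_u*61.599842 + p_m*87.904505 + p_d*103.387561] = 87.438385
  V(2,-1) = exp(-r*dt) * [p_u*16.910000 + p_m*61.599842 + p_d*87.904505] = 61.158210
  V(2,+0) = exp(-r*dt) * [p_u*0.000000 + p_m*16.910000 + p_d*61.599842] = 23.932260
  V(2,+1) = exp(-r*dt) * [p_u*0.000000 + p_m*0.000000 + p_d*16.910000] = 3.487403
  V(2,+2) = exp(-r*dt) * [p_u*0.000000 + p_m*0.000000 + p_d*0.000000] = 0.000000
  V(1,-1) = exp(-r*dt) * [p_u*23.932260 + p_m*61.158210 + p_d*87.438385] = 61.652020
  V(1,+0) = exp(-r*dt) * [p_u*3.487403 + p_m*23.932260 + p_d*61.158210] = 28.942608
  V(1,+1) = exp(-r*dt) * [p_u*0.000000 + p_m*3.487403 + p_d*23.932260] = 7.251280
  V(0,+0) = exp(-r*dt) * [p_u*7.251280 + p_m*28.942608 + p_d*61.652020] = 32.844727


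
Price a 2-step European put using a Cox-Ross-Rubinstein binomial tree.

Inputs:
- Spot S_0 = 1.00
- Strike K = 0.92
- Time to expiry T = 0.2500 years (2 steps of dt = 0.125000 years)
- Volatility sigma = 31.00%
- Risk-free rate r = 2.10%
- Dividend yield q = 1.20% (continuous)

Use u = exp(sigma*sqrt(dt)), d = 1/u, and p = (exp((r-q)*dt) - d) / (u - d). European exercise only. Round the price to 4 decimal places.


Answer: Price = V(0,0) = 0.0317

Derivation:
dt = T/N = 0.125000
u = exp(sigma*sqrt(dt)) = 1.115833; d = 1/u = 0.896191
p = (exp((r-q)*dt) - d) / (u - d) = 0.477752
Discount per step: exp(-r*dt) = 0.997378
Stock lattice S(k, i) with i counting down-moves:
  k=0: S(0,0) = 1.0000
  k=1: S(1,0) = 1.1158; S(1,1) = 0.8962
  k=2: S(2,0) = 1.2451; S(2,1) = 1.0000; S(2,2) = 0.8032
Terminal payoffs V(N, i) = max(K - S_T, 0):
  V(2,0) = 0.000000; V(2,1) = 0.000000; V(2,2) = 0.116841
Backward induction: V(k, i) = exp(-r*dt) * [p * V(k+1, i) + (1-p) * V(k+1, i+1)].
  V(1,0) = exp(-r*dt) * [p*0.000000 + (1-p)*0.000000] = 0.000000
  V(1,1) = exp(-r*dt) * [p*0.000000 + (1-p)*0.116841] = 0.060860
  V(0,0) = exp(-r*dt) * [p*0.000000 + (1-p)*0.060860] = 0.031701


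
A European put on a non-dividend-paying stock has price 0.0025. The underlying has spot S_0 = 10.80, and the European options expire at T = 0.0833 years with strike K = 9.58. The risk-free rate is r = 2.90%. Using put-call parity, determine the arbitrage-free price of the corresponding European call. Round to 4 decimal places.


Answer: Call price = 1.2456

Derivation:
Put-call parity: C - P = S_0 * exp(-qT) - K * exp(-rT).
S_0 * exp(-qT) = 10.8000 * 1.00000000 = 10.80000000
K * exp(-rT) = 9.5800 * 0.99758722 = 9.55688552
C = P + S*exp(-qT) - K*exp(-rT)
C = 0.0025 + 10.80000000 - 9.55688552 = 1.2456


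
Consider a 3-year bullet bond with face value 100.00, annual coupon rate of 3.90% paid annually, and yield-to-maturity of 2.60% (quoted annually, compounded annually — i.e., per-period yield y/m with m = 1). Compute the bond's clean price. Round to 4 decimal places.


Answer: Price = 103.7057

Derivation:
Coupon per period c = face * coupon_rate / m = 3.900000
Periods per year m = 1; per-period yield y/m = 0.026000
Number of cashflows N = 3
Cashflows (t years, CF_t, discount factor 1/(1+y/m)^(m*t), PV):
  t = 1.0000: CF_t = 3.900000, DF = 0.974659, PV = 3.801170
  t = 2.0000: CF_t = 3.900000, DF = 0.949960, PV = 3.704844
  t = 3.0000: CF_t = 103.900000, DF = 0.925887, PV = 96.199644
Price P = sum_t PV_t = 103.705657


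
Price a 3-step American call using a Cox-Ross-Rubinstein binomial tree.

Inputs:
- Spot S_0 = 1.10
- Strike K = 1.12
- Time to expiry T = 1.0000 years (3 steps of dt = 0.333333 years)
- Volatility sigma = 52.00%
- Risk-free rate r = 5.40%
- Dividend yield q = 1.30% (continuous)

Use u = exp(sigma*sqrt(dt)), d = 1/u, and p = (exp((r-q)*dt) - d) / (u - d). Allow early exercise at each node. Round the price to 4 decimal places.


Answer: Price = V(0,0) = 0.2503

Derivation:
dt = T/N = 0.333333
u = exp(sigma*sqrt(dt)) = 1.350159; d = 1/u = 0.740654
p = (exp((r-q)*dt) - d) / (u - d) = 0.448080
Discount per step: exp(-r*dt) = 0.982161
Stock lattice S(k, i) with i counting down-moves:
  k=0: S(0,0) = 1.1000
  k=1: S(1,0) = 1.4852; S(1,1) = 0.8147
  k=2: S(2,0) = 2.0052; S(2,1) = 1.1000; S(2,2) = 0.6034
  k=3: S(3,0) = 2.7074; S(3,1) = 1.4852; S(3,2) = 0.8147; S(3,3) = 0.4469
Terminal payoffs V(N, i) = max(S_T - K, 0):
  V(3,0) = 1.587367; V(3,1) = 0.365175; V(3,2) = 0.000000; V(3,3) = 0.000000
Backward induction: V(k, i) = exp(-r*dt) * [p * V(k+1, i) + (1-p) * V(k+1, i+1)]; then take max(V_cont, immediate exercise) for American.
  V(2,0) = exp(-r*dt) * [p*1.587367 + (1-p)*0.365175] = 0.896531; exercise = 0.885221; V(2,0) = max -> 0.896531
  V(2,1) = exp(-r*dt) * [p*0.365175 + (1-p)*0.000000] = 0.160708; exercise = 0.000000; V(2,1) = max -> 0.160708
  V(2,2) = exp(-r*dt) * [p*0.000000 + (1-p)*0.000000] = 0.000000; exercise = 0.000000; V(2,2) = max -> 0.000000
  V(1,0) = exp(-r*dt) * [p*0.896531 + (1-p)*0.160708] = 0.481667; exercise = 0.365175; V(1,0) = max -> 0.481667
  V(1,1) = exp(-r*dt) * [p*0.160708 + (1-p)*0.000000] = 0.070726; exercise = 0.000000; V(1,1) = max -> 0.070726
  V(0,0) = exp(-r*dt) * [p*0.481667 + (1-p)*0.070726] = 0.250314; exercise = 0.000000; V(0,0) = max -> 0.250314


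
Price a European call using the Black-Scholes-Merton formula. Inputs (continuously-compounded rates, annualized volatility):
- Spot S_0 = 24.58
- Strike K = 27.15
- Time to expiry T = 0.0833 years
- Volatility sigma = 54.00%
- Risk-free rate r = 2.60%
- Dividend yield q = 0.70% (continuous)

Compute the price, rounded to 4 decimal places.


d1 = (ln(S/K) + (r - q + 0.5*sigma^2) * T) / (sigma * sqrt(T)) = -0.54997906
d2 = d1 - sigma * sqrt(T) = -0.70583245
exp(-rT) = 0.99783654; exp(-qT) = 0.99941707
C = S_0 * exp(-qT) * N(d1) - K * exp(-rT) * N(d2)
N(d1) = 0.29116687; N(d2) = 0.24014617
C = 24.5800 * 0.99941707 * 0.29116687 - 27.1500 * 0.99783654 * 0.24014617 = 0.6468

Answer: Price = 0.6468


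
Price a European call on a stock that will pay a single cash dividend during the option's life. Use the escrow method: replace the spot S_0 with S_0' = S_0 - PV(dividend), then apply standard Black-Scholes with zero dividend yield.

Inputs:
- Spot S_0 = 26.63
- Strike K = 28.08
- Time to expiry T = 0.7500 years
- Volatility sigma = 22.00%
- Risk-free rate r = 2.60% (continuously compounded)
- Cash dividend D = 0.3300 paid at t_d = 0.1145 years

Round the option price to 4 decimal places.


Answer: Price = 1.4836

Derivation:
PV(D) = D * exp(-r * t_d) = 0.3300 * 0.99702743 = 0.32901905
S_0' = S_0 - PV(D) = 26.6300 - 0.32901905 = 26.30098095
d1 = (ln(S_0'/K) + (r + sigma^2/2)*T) / (sigma*sqrt(T)) = -0.14591920
d2 = d1 - sigma*sqrt(T) = -0.33644479
exp(-rT) = 0.98068890
N(d1) = 0.44199259; N(d2) = 0.36826774
C = S_0' * N(d1) - K * exp(-rT) * N(d2) = 26.30098095 * 0.44199259 - 28.0800 * 0.98068890 * 0.36826774 = 1.4836


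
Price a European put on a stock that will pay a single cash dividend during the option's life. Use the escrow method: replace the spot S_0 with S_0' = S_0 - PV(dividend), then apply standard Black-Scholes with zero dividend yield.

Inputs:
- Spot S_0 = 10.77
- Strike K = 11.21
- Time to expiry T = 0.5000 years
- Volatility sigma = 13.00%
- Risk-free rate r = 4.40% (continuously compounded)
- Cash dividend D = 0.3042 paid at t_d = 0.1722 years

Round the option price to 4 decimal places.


Answer: Price = 0.6910

Derivation:
PV(D) = D * exp(-r * t_d) = 0.3042 * 0.99245183 = 0.30190385
S_0' = S_0 - PV(D) = 10.7700 - 0.30190385 = 10.46809615
d1 = (ln(S_0'/K) + (r + sigma^2/2)*T) / (sigma*sqrt(T)) = -0.45960926
d2 = d1 - sigma*sqrt(T) = -0.55153314
exp(-rT) = 0.97824024
N(-d1) = 0.67710164; N(-d2) = 0.70936587
P = K * exp(-rT) * N(-d2) - S_0' * N(-d1) = 11.2100 * 0.97824024 * 0.70936587 - 10.46809615 * 0.67710164 = 0.6910


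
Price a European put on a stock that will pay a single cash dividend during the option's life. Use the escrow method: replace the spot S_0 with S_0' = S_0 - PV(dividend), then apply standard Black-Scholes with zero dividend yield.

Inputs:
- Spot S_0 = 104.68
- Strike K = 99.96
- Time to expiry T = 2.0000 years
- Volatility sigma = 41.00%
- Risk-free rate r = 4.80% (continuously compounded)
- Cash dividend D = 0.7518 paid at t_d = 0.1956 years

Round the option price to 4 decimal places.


Answer: Price = 16.2315

Derivation:
PV(D) = D * exp(-r * t_d) = 0.7518 * 0.99065514 = 0.74477453
S_0' = S_0 - PV(D) = 104.6800 - 0.74477453 = 103.93522547
d1 = (ln(S_0'/K) + (r + sigma^2/2)*T) / (sigma*sqrt(T)) = 0.52273777
d2 = d1 - sigma*sqrt(T) = -0.05708979
exp(-rT) = 0.90846402
N(-d1) = 0.30057837; N(-d2) = 0.52276316
P = K * exp(-rT) * N(-d2) - S_0' * N(-d1) = 99.9600 * 0.90846402 * 0.52276316 - 103.93522547 * 0.30057837 = 16.2315


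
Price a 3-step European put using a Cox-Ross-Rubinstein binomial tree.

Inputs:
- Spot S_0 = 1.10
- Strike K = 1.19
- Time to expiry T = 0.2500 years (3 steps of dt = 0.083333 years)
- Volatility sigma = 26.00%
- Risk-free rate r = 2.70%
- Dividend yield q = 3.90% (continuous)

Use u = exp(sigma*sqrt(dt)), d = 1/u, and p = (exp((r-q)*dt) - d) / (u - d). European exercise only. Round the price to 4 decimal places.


Answer: Price = V(0,0) = 0.1126

Derivation:
dt = T/N = 0.083333
u = exp(sigma*sqrt(dt)) = 1.077944; d = 1/u = 0.927692
p = (exp((r-q)*dt) - d) / (u - d) = 0.474593
Discount per step: exp(-r*dt) = 0.997753
Stock lattice S(k, i) with i counting down-moves:
  k=0: S(0,0) = 1.1000
  k=1: S(1,0) = 1.1857; S(1,1) = 1.0205
  k=2: S(2,0) = 1.2782; S(2,1) = 1.1000; S(2,2) = 0.9467
  k=3: S(3,0) = 1.3778; S(3,1) = 1.1857; S(3,2) = 1.0205; S(3,3) = 0.8782
Terminal payoffs V(N, i) = max(K - S_T, 0):
  V(3,0) = 0.000000; V(3,1) = 0.004262; V(3,2) = 0.169539; V(3,3) = 0.311778
Backward induction: V(k, i) = exp(-r*dt) * [p * V(k+1, i) + (1-p) * V(k+1, i+1)].
  V(2,0) = exp(-r*dt) * [p*0.000000 + (1-p)*0.004262] = 0.002234
  V(2,1) = exp(-r*dt) * [p*0.004262 + (1-p)*0.169539] = 0.090895
  V(2,2) = exp(-r*dt) * [p*0.169539 + (1-p)*0.311778] = 0.243724
  V(1,0) = exp(-r*dt) * [p*0.002234 + (1-p)*0.090895] = 0.048707
  V(1,1) = exp(-r*dt) * [p*0.090895 + (1-p)*0.243724] = 0.170807
  V(0,0) = exp(-r*dt) * [p*0.048707 + (1-p)*0.170807] = 0.112606


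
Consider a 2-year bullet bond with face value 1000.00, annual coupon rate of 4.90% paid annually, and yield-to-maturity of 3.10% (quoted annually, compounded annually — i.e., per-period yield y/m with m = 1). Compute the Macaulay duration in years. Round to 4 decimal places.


Coupon per period c = face * coupon_rate / m = 49.000000
Periods per year m = 1; per-period yield y/m = 0.031000
Number of cashflows N = 2
Cashflows (t years, CF_t, discount factor 1/(1+y/m)^(m*t), PV):
  t = 1.0000: CF_t = 49.000000, DF = 0.969932, PV = 47.526673
  t = 2.0000: CF_t = 1049.000000, DF = 0.940768, PV = 986.865934
Price P = sum_t PV_t = 1034.392607
Macaulay numerator sum_t t * PV_t:
  t * PV_t at t = 1.0000: 47.526673
  t * PV_t at t = 2.0000: 1973.731868
Macaulay duration D = (sum_t t * PV_t) / P = 2021.258541 / 1034.392607 = 1.954054

Answer: Macaulay duration = 1.9541 years


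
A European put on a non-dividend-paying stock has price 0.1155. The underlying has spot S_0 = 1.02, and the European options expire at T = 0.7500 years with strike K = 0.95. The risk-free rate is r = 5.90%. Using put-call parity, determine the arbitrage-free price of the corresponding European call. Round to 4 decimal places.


Put-call parity: C - P = S_0 * exp(-qT) - K * exp(-rT).
S_0 * exp(-qT) = 1.0200 * 1.00000000 = 1.02000000
K * exp(-rT) = 0.9500 * 0.95671475 = 0.90887901
C = P + S*exp(-qT) - K*exp(-rT)
C = 0.1155 + 1.02000000 - 0.90887901 = 0.2266

Answer: Call price = 0.2266


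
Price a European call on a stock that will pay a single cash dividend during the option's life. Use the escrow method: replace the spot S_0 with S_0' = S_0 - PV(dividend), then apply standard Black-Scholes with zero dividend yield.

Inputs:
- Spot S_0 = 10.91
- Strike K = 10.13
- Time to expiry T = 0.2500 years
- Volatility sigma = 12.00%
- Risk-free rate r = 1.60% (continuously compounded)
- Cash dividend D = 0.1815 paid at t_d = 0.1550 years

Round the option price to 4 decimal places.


PV(D) = D * exp(-r * t_d) = 0.1815 * 0.99752307 = 0.18105044
S_0' = S_0 - PV(D) = 10.9100 - 0.18105044 = 10.72894956
d1 = (ln(S_0'/K) + (r + sigma^2/2)*T) / (sigma*sqrt(T)) = 1.05407227
d2 = d1 - sigma*sqrt(T) = 0.99407227
exp(-rT) = 0.99600799
N(d1) = 0.85407509; N(d2) = 0.83990616
C = S_0' * N(d1) - K * exp(-rT) * N(d2) = 10.72894956 * 0.85407509 - 10.1300 * 0.99600799 * 0.83990616 = 0.6890

Answer: Price = 0.6890


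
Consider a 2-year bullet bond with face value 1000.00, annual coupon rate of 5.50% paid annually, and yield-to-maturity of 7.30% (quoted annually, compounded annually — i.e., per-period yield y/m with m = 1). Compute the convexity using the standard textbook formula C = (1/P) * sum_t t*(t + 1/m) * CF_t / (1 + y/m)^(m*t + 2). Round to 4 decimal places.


Coupon per period c = face * coupon_rate / m = 55.000000
Periods per year m = 1; per-period yield y/m = 0.073000
Number of cashflows N = 2
Cashflows (t years, CF_t, discount factor 1/(1+y/m)^(m*t), PV):
  t = 1.0000: CF_t = 55.000000, DF = 0.931966, PV = 51.258155
  t = 2.0000: CF_t = 1055.000000, DF = 0.868561, PV = 916.332343
Price P = sum_t PV_t = 967.590498
Convexity numerator sum_t t*(t + 1/m) * CF_t / (1+y/m)^(m*t + 2):
  t = 1.0000: term = 89.041716
  t = 2.0000: term = 4775.345759
Convexity = (1/P) * sum = 4864.387475 / 967.590498 = 5.027320

Answer: Convexity = 5.0273


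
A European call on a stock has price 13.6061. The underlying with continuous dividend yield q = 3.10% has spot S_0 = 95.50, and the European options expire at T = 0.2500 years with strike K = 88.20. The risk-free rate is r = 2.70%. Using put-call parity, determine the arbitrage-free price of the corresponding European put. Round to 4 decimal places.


Put-call parity: C - P = S_0 * exp(-qT) - K * exp(-rT).
S_0 * exp(-qT) = 95.5000 * 0.99227995 = 94.76273559
K * exp(-rT) = 88.2000 * 0.99327273 = 87.60665479
P = C - S*exp(-qT) + K*exp(-rT)
P = 13.6061 - 94.76273559 + 87.60665479 = 6.4500

Answer: Put price = 6.4500


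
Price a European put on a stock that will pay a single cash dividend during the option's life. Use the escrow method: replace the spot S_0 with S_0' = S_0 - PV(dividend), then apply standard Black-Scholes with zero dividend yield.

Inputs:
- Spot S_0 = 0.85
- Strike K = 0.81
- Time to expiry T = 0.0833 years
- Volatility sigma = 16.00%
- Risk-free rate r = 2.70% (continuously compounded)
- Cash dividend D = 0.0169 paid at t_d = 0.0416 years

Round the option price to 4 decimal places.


Answer: Price = 0.0058

Derivation:
PV(D) = D * exp(-r * t_d) = 0.0169 * 0.99887743 = 0.01688103
S_0' = S_0 - PV(D) = 0.8500 - 0.01688103 = 0.83311897
d1 = (ln(S_0'/K) + (r + sigma^2/2)*T) / (sigma*sqrt(T)) = 0.68121213
d2 = d1 - sigma*sqrt(T) = 0.63503335
exp(-rT) = 0.99775343
N(-d1) = 0.24786864; N(-d2) = 0.26270333
P = K * exp(-rT) * N(-d2) - S_0' * N(-d1) = 0.8100 * 0.99775343 * 0.26270333 - 0.83311897 * 0.24786864 = 0.0058


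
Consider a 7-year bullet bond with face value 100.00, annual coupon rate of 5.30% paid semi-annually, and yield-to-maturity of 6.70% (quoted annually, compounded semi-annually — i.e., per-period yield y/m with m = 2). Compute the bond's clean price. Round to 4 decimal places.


Answer: Price = 92.2781

Derivation:
Coupon per period c = face * coupon_rate / m = 2.650000
Periods per year m = 2; per-period yield y/m = 0.033500
Number of cashflows N = 14
Cashflows (t years, CF_t, discount factor 1/(1+y/m)^(m*t), PV):
  t = 0.5000: CF_t = 2.650000, DF = 0.967586, PV = 2.564103
  t = 1.0000: CF_t = 2.650000, DF = 0.936222, PV = 2.480989
  t = 1.5000: CF_t = 2.650000, DF = 0.905876, PV = 2.400570
  t = 2.0000: CF_t = 2.650000, DF = 0.876512, PV = 2.322758
  t = 2.5000: CF_t = 2.650000, DF = 0.848101, PV = 2.247468
  t = 3.0000: CF_t = 2.650000, DF = 0.820611, PV = 2.174618
  t = 3.5000: CF_t = 2.650000, DF = 0.794011, PV = 2.104130
  t = 4.0000: CF_t = 2.650000, DF = 0.768274, PV = 2.035926
  t = 4.5000: CF_t = 2.650000, DF = 0.743371, PV = 1.969933
  t = 5.0000: CF_t = 2.650000, DF = 0.719275, PV = 1.906080
  t = 5.5000: CF_t = 2.650000, DF = 0.695961, PV = 1.844296
  t = 6.0000: CF_t = 2.650000, DF = 0.673402, PV = 1.784515
  t = 6.5000: CF_t = 2.650000, DF = 0.651574, PV = 1.726671
  t = 7.0000: CF_t = 102.650000, DF = 0.630454, PV = 64.716083
Price P = sum_t PV_t = 92.278139


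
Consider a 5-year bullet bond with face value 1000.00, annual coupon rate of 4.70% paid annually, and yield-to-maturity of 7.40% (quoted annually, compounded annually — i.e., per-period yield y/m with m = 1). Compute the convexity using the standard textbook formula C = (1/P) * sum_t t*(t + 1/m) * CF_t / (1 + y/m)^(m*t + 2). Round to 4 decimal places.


Coupon per period c = face * coupon_rate / m = 47.000000
Periods per year m = 1; per-period yield y/m = 0.074000
Number of cashflows N = 5
Cashflows (t years, CF_t, discount factor 1/(1+y/m)^(m*t), PV):
  t = 1.0000: CF_t = 47.000000, DF = 0.931099, PV = 43.761639
  t = 2.0000: CF_t = 47.000000, DF = 0.866945, PV = 40.746405
  t = 3.0000: CF_t = 47.000000, DF = 0.807211, PV = 37.938924
  t = 4.0000: CF_t = 47.000000, DF = 0.751593, PV = 35.324883
  t = 5.0000: CF_t = 1047.000000, DF = 0.699808, PV = 732.698453
Price P = sum_t PV_t = 890.470304
Convexity numerator sum_t t*(t + 1/m) * CF_t / (1+y/m)^(m*t + 2):
  t = 1.0000: term = 75.877849
  t = 2.0000: term = 211.949298
  t = 3.0000: term = 394.691431
  t = 4.0000: term = 612.494461
  t = 5.0000: term = 19056.273043
Convexity = (1/P) * sum = 20351.286081 / 890.470304 = 22.854537

Answer: Convexity = 22.8545


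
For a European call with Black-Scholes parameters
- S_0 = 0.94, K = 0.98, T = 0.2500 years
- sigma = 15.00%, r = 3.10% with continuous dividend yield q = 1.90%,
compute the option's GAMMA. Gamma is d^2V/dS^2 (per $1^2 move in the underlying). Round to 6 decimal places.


d1 = -0.4781359520; d2 = -0.5531359520
phi(d1) = 0.3558501629; exp(-qT) = 0.9952612634; exp(-rT) = 0.9922799538
Gamma = exp(-qT) * phi(d1) / (S * sigma * sqrt(T)) = 0.9952612634 * 0.3558501629 / (0.9400 * 0.1500 * 0.5000000000) = 5.023601

Answer: Gamma = 5.023601


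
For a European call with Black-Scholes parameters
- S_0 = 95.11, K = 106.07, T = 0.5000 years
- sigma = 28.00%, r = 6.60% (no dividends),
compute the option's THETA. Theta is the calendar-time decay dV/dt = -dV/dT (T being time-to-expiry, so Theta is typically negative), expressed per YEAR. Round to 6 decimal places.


Answer: Theta = -9.343141

Derivation:
d1 = -0.2851920092; d2 = -0.4831819079
phi(d1) = 0.3830438620; exp(-qT) = 1.0000000000; exp(-rT) = 0.9675385596
Theta = -S*exp(-qT)*phi(d1)*sigma/(2*sqrt(T)) - r*K*exp(-rT)*N(d2) + q*S*exp(-qT)*N(d1)
N(d1) = 0.3877485210; N(d2) = 0.3144832901; sqrt(T) = 0.7071067812
Term 1 = -95.1100 * 1.0000000000 * 0.3830438620 * 0.2800 / (2 * 0.7071067812) = -7.2130297371
Term 2 = -0.0660 * 106.0700 * 0.9675385596 * 0.3144832901 = -2.1301116170
Term 3 = 0 (no dividend yield, q = 0)
Theta = -7.2130297371 + (-2.1301116170) + (0.0000000000) = -9.343141


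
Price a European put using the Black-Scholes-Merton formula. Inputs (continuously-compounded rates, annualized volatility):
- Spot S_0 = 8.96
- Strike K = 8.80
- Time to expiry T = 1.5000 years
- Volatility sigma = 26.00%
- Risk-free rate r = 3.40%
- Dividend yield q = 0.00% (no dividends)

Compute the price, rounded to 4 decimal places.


Answer: Price = 0.8223

Derivation:
d1 = (ln(S/K) + (r - q + 0.5*sigma^2) * T) / (sigma * sqrt(T)) = 0.37596058
d2 = d1 - sigma * sqrt(T) = 0.05752691
exp(-rT) = 0.95027867; exp(-qT) = 1.00000000
P = K * exp(-rT) * N(-d2) - S_0 * exp(-qT) * N(-d1)
N(-d1) = 0.35347310; N(-d2) = 0.47706273
P = 8.8000 * 0.95027867 * 0.47706273 - 8.9600 * 1.00000000 * 0.35347310 = 0.8223


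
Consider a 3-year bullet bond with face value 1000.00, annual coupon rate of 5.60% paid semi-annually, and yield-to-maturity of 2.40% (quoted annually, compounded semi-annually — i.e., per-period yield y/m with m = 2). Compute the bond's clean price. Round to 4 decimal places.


Coupon per period c = face * coupon_rate / m = 28.000000
Periods per year m = 2; per-period yield y/m = 0.012000
Number of cashflows N = 6
Cashflows (t years, CF_t, discount factor 1/(1+y/m)^(m*t), PV):
  t = 0.5000: CF_t = 28.000000, DF = 0.988142, PV = 27.667984
  t = 1.0000: CF_t = 28.000000, DF = 0.976425, PV = 27.339905
  t = 1.5000: CF_t = 28.000000, DF = 0.964847, PV = 27.015717
  t = 2.0000: CF_t = 28.000000, DF = 0.953406, PV = 26.695372
  t = 2.5000: CF_t = 28.000000, DF = 0.942101, PV = 26.378826
  t = 3.0000: CF_t = 1028.000000, DF = 0.930930, PV = 956.995817
Price P = sum_t PV_t = 1092.093622

Answer: Price = 1092.0936


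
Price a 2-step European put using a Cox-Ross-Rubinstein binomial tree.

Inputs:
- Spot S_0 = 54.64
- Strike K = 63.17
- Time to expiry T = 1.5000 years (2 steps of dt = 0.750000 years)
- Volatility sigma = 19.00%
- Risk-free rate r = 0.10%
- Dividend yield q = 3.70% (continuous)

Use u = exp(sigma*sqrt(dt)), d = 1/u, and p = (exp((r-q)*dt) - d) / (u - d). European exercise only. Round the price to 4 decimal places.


dt = T/N = 0.750000
u = exp(sigma*sqrt(dt)) = 1.178856; d = 1/u = 0.848280
p = (exp((r-q)*dt) - d) / (u - d) = 0.378374
Discount per step: exp(-r*dt) = 0.999250
Stock lattice S(k, i) with i counting down-moves:
  k=0: S(0,0) = 54.6400
  k=1: S(1,0) = 64.4127; S(1,1) = 46.3500
  k=2: S(2,0) = 75.9333; S(2,1) = 54.6400; S(2,2) = 39.3178
Terminal payoffs V(N, i) = max(K - S_T, 0):
  V(2,0) = 0.000000; V(2,1) = 8.530000; V(2,2) = 23.852231
Backward induction: V(k, i) = exp(-r*dt) * [p * V(k+1, i) + (1-p) * V(k+1, i+1)].
  V(1,0) = exp(-r*dt) * [p*0.000000 + (1-p)*8.530000] = 5.298497
  V(1,1) = exp(-r*dt) * [p*8.530000 + (1-p)*23.852231] = 18.041166
  V(0,0) = exp(-r*dt) * [p*5.298497 + (1-p)*18.041166] = 13.209765

Answer: Price = V(0,0) = 13.2098


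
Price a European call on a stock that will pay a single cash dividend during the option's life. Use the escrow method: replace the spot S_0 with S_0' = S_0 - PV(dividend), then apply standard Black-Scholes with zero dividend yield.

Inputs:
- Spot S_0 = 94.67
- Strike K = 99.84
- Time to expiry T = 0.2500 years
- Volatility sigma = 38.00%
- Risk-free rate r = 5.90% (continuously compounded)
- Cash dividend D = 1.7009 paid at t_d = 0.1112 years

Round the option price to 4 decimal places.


Answer: Price = 4.8585

Derivation:
PV(D) = D * exp(-r * t_d) = 1.7009 * 0.99346068 = 1.68977726
S_0' = S_0 - PV(D) = 94.6700 - 1.68977726 = 92.98022274
d1 = (ln(S_0'/K) + (r + sigma^2/2)*T) / (sigma*sqrt(T)) = -0.20201101
d2 = d1 - sigma*sqrt(T) = -0.39201101
exp(-rT) = 0.98535825
N(d1) = 0.41995406; N(d2) = 0.34752504
C = S_0' * N(d1) - K * exp(-rT) * N(d2) = 92.98022274 * 0.41995406 - 99.8400 * 0.98535825 * 0.34752504 = 4.8585


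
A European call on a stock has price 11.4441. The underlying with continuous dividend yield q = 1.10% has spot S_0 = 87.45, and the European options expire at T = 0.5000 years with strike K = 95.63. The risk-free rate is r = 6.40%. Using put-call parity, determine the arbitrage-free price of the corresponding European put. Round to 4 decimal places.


Answer: Put price = 17.0920

Derivation:
Put-call parity: C - P = S_0 * exp(-qT) - K * exp(-rT).
S_0 * exp(-qT) = 87.4500 * 0.99451510 = 86.97034526
K * exp(-rT) = 95.6300 * 0.96850658 = 92.61828444
P = C - S*exp(-qT) + K*exp(-rT)
P = 11.4441 - 86.97034526 + 92.61828444 = 17.0920


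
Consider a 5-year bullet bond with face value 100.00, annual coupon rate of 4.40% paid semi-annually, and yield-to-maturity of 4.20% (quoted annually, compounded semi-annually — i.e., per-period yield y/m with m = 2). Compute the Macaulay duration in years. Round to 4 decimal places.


Answer: Macaulay duration = 4.5449 years

Derivation:
Coupon per period c = face * coupon_rate / m = 2.200000
Periods per year m = 2; per-period yield y/m = 0.021000
Number of cashflows N = 10
Cashflows (t years, CF_t, discount factor 1/(1+y/m)^(m*t), PV):
  t = 0.5000: CF_t = 2.200000, DF = 0.979432, PV = 2.154750
  t = 1.0000: CF_t = 2.200000, DF = 0.959287, PV = 2.110431
  t = 1.5000: CF_t = 2.200000, DF = 0.939556, PV = 2.067024
  t = 2.0000: CF_t = 2.200000, DF = 0.920231, PV = 2.024509
  t = 2.5000: CF_t = 2.200000, DF = 0.901304, PV = 1.982869
  t = 3.0000: CF_t = 2.200000, DF = 0.882766, PV = 1.942085
  t = 3.5000: CF_t = 2.200000, DF = 0.864609, PV = 1.902140
  t = 4.0000: CF_t = 2.200000, DF = 0.846826, PV = 1.863017
  t = 4.5000: CF_t = 2.200000, DF = 0.829408, PV = 1.824698
  t = 5.0000: CF_t = 102.200000, DF = 0.812349, PV = 83.022054
Price P = sum_t PV_t = 100.893577
Macaulay numerator sum_t t * PV_t:
  t * PV_t at t = 0.5000: 1.077375
  t * PV_t at t = 1.0000: 2.110431
  t * PV_t at t = 1.5000: 3.100536
  t * PV_t at t = 2.0000: 4.049018
  t * PV_t at t = 2.5000: 4.957172
  t * PV_t at t = 3.0000: 5.826255
  t * PV_t at t = 3.5000: 6.657490
  t * PV_t at t = 4.0000: 7.452067
  t * PV_t at t = 4.5000: 8.211141
  t * PV_t at t = 5.0000: 415.110271
Macaulay duration D = (sum_t t * PV_t) / P = 458.551756 / 100.893577 = 4.544905


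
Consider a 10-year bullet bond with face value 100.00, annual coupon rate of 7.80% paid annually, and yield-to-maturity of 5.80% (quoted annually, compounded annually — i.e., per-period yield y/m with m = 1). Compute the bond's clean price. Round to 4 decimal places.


Answer: Price = 114.8607

Derivation:
Coupon per period c = face * coupon_rate / m = 7.800000
Periods per year m = 1; per-period yield y/m = 0.058000
Number of cashflows N = 10
Cashflows (t years, CF_t, discount factor 1/(1+y/m)^(m*t), PV):
  t = 1.0000: CF_t = 7.800000, DF = 0.945180, PV = 7.372401
  t = 2.0000: CF_t = 7.800000, DF = 0.893364, PV = 6.968243
  t = 3.0000: CF_t = 7.800000, DF = 0.844390, PV = 6.586241
  t = 4.0000: CF_t = 7.800000, DF = 0.798100, PV = 6.225180
  t = 5.0000: CF_t = 7.800000, DF = 0.754348, PV = 5.883913
  t = 6.0000: CF_t = 7.800000, DF = 0.712994, PV = 5.561355
  t = 7.0000: CF_t = 7.800000, DF = 0.673908, PV = 5.256479
  t = 8.0000: CF_t = 7.800000, DF = 0.636964, PV = 4.968317
  t = 9.0000: CF_t = 7.800000, DF = 0.602045, PV = 4.695951
  t = 10.0000: CF_t = 107.800000, DF = 0.569041, PV = 61.342586
Price P = sum_t PV_t = 114.860666


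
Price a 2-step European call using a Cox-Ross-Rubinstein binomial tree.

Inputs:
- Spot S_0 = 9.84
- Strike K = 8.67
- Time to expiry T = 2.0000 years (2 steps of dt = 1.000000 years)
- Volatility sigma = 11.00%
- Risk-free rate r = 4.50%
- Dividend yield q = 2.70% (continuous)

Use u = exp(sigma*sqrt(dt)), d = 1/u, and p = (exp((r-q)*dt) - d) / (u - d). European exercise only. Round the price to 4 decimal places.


dt = T/N = 1.000000
u = exp(sigma*sqrt(dt)) = 1.116278; d = 1/u = 0.895834
p = (exp((r-q)*dt) - d) / (u - d) = 0.554920
Discount per step: exp(-r*dt) = 0.955997
Stock lattice S(k, i) with i counting down-moves:
  k=0: S(0,0) = 9.8400
  k=1: S(1,0) = 10.9842; S(1,1) = 8.8150
  k=2: S(2,0) = 12.2614; S(2,1) = 9.8400; S(2,2) = 7.8968
Terminal payoffs V(N, i) = max(S_T - K, 0):
  V(2,0) = 3.591395; V(2,1) = 1.170000; V(2,2) = 0.000000
Backward induction: V(k, i) = exp(-r*dt) * [p * V(k+1, i) + (1-p) * V(k+1, i+1)].
  V(1,0) = exp(-r*dt) * [p*3.591395 + (1-p)*1.170000] = 2.403073
  V(1,1) = exp(-r*dt) * [p*1.170000 + (1-p)*0.000000] = 0.620688
  V(0,0) = exp(-r*dt) * [p*2.403073 + (1-p)*0.620688] = 1.538936

Answer: Price = V(0,0) = 1.5389


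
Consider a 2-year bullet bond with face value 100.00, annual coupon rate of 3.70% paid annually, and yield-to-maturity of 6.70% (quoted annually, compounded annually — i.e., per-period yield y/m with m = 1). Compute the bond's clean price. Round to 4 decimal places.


Answer: Price = 94.5533

Derivation:
Coupon per period c = face * coupon_rate / m = 3.700000
Periods per year m = 1; per-period yield y/m = 0.067000
Number of cashflows N = 2
Cashflows (t years, CF_t, discount factor 1/(1+y/m)^(m*t), PV):
  t = 1.0000: CF_t = 3.700000, DF = 0.937207, PV = 3.467666
  t = 2.0000: CF_t = 103.700000, DF = 0.878357, PV = 91.085641
Price P = sum_t PV_t = 94.553307


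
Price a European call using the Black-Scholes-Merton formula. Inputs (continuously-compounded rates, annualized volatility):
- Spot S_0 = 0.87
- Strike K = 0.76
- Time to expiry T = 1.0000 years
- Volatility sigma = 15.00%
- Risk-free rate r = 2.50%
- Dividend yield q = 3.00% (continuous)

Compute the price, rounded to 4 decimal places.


Answer: Price = 0.1157

Derivation:
d1 = (ln(S/K) + (r - q + 0.5*sigma^2) * T) / (sigma * sqrt(T)) = 0.94283186
d2 = d1 - sigma * sqrt(T) = 0.79283186
exp(-rT) = 0.97530991; exp(-qT) = 0.97044553
C = S_0 * exp(-qT) * N(d1) - K * exp(-rT) * N(d2)
N(d1) = 0.82711654; N(d2) = 0.78606210
C = 0.8700 * 0.97044553 * 0.82711654 - 0.7600 * 0.97530991 * 0.78606210 = 0.1157


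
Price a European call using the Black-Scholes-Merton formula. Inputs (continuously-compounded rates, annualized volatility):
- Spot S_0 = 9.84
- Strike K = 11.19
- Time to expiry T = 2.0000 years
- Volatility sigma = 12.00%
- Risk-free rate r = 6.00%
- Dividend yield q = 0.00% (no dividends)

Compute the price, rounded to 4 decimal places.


d1 = (ln(S/K) + (r - q + 0.5*sigma^2) * T) / (sigma * sqrt(T)) = 0.03438418
d2 = d1 - sigma * sqrt(T) = -0.13532145
exp(-rT) = 0.88692044; exp(-qT) = 1.00000000
C = S_0 * exp(-qT) * N(d1) - K * exp(-rT) * N(d2)
N(d1) = 0.51371460; N(d2) = 0.44617886
C = 9.8400 * 1.00000000 * 0.51371460 - 11.1900 * 0.88692044 * 0.44617886 = 0.6268

Answer: Price = 0.6268


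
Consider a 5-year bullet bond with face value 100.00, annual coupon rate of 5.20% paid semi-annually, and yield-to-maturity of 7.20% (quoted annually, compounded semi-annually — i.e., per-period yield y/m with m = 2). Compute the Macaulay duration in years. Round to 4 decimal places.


Answer: Macaulay duration = 4.4381 years

Derivation:
Coupon per period c = face * coupon_rate / m = 2.600000
Periods per year m = 2; per-period yield y/m = 0.036000
Number of cashflows N = 10
Cashflows (t years, CF_t, discount factor 1/(1+y/m)^(m*t), PV):
  t = 0.5000: CF_t = 2.600000, DF = 0.965251, PV = 2.509653
  t = 1.0000: CF_t = 2.600000, DF = 0.931709, PV = 2.422445
  t = 1.5000: CF_t = 2.600000, DF = 0.899333, PV = 2.338267
  t = 2.0000: CF_t = 2.600000, DF = 0.868082, PV = 2.257014
  t = 2.5000: CF_t = 2.600000, DF = 0.837917, PV = 2.178585
  t = 3.0000: CF_t = 2.600000, DF = 0.808801, PV = 2.102882
  t = 3.5000: CF_t = 2.600000, DF = 0.780696, PV = 2.029808
  t = 4.0000: CF_t = 2.600000, DF = 0.753567, PV = 1.959275
  t = 4.5000: CF_t = 2.600000, DF = 0.727381, PV = 1.891192
  t = 5.0000: CF_t = 102.600000, DF = 0.702106, PV = 72.036036
Price P = sum_t PV_t = 91.725156
Macaulay numerator sum_t t * PV_t:
  t * PV_t at t = 0.5000: 1.254826
  t * PV_t at t = 1.0000: 2.422445
  t * PV_t at t = 1.5000: 3.507400
  t * PV_t at t = 2.0000: 4.514029
  t * PV_t at t = 2.5000: 5.446463
  t * PV_t at t = 3.0000: 6.308645
  t * PV_t at t = 3.5000: 7.104330
  t * PV_t at t = 4.0000: 7.837098
  t * PV_t at t = 4.5000: 8.510363
  t * PV_t at t = 5.0000: 360.180180
Macaulay duration D = (sum_t t * PV_t) / P = 407.085779 / 91.725156 = 4.438104
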